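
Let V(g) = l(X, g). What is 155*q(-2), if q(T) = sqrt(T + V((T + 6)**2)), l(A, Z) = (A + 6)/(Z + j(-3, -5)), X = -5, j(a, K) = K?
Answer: 155*I*sqrt(231)/11 ≈ 214.16*I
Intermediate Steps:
l(A, Z) = (6 + A)/(-5 + Z) (l(A, Z) = (A + 6)/(Z - 5) = (6 + A)/(-5 + Z))
V(g) = 1/(-5 + g) (V(g) = (6 - 5)/(-5 + g) = 1/(-5 + g))
q(T) = sqrt(T + 1/(-5 + (6 + T)**2)) (q(T) = sqrt(T + 1/(-5 + (T + 6)**2)) = sqrt(T + 1/(-5 + (6 + T)**2)))
155*q(-2) = 155*sqrt((1 - 2*(-5 + (6 - 2)**2))/(-5 + (6 - 2)**2)) = 155*sqrt((1 - 2*(-5 + 4**2))/(-5 + 4**2)) = 155*sqrt((1 - 2*(-5 + 16))/(-5 + 16)) = 155*sqrt((1 - 2*11)/11) = 155*sqrt((1 - 22)/11) = 155*sqrt((1/11)*(-21)) = 155*sqrt(-21/11) = 155*(I*sqrt(231)/11) = 155*I*sqrt(231)/11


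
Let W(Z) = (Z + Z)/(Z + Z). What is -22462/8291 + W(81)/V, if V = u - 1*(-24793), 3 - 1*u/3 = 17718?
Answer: -636850915/235066432 ≈ -2.7092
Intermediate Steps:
u = -53145 (u = 9 - 3*17718 = 9 - 53154 = -53145)
V = -28352 (V = -53145 - 1*(-24793) = -53145 + 24793 = -28352)
W(Z) = 1 (W(Z) = (2*Z)/((2*Z)) = (2*Z)*(1/(2*Z)) = 1)
-22462/8291 + W(81)/V = -22462/8291 + 1/(-28352) = -22462*1/8291 + 1*(-1/28352) = -22462/8291 - 1/28352 = -636850915/235066432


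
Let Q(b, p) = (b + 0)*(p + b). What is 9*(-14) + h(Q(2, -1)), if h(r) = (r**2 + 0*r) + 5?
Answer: -117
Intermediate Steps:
Q(b, p) = b*(b + p)
h(r) = 5 + r**2 (h(r) = (r**2 + 0) + 5 = r**2 + 5 = 5 + r**2)
9*(-14) + h(Q(2, -1)) = 9*(-14) + (5 + (2*(2 - 1))**2) = -126 + (5 + (2*1)**2) = -126 + (5 + 2**2) = -126 + (5 + 4) = -126 + 9 = -117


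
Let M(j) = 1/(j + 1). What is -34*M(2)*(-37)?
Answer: 1258/3 ≈ 419.33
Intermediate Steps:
M(j) = 1/(1 + j)
-34*M(2)*(-37) = -34/(1 + 2)*(-37) = -34/3*(-37) = 1258/3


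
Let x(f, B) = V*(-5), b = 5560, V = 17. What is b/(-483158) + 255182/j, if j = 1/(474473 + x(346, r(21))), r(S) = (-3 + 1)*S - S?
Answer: 29244413152771884/241579 ≈ 1.2106e+11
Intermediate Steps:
r(S) = -3*S (r(S) = -2*S - S = -3*S)
x(f, B) = -85 (x(f, B) = 17*(-5) = -85)
j = 1/474388 (j = 1/(474473 - 85) = 1/474388 ≈ 2.1080e-6)
b/(-483158) + 255182/j = 5560/(-483158) + 255182/(1/474388) = 5560*(-1/483158) + 255182*474388 = -2780/241579 + 121055278616 = 29244413152771884/241579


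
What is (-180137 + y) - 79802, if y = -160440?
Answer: -420379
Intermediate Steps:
(-180137 + y) - 79802 = (-180137 - 160440) - 79802 = -340577 - 79802 = -420379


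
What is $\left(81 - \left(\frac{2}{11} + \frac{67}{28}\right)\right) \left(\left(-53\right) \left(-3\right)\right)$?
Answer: $\frac{3840645}{308} \approx 12470.0$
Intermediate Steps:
$\left(81 - \left(\frac{2}{11} + \frac{67}{28}\right)\right) \left(\left(-53\right) \left(-3\right)\right) = \left(81 - \frac{793}{308}\right) 159 = \frac{24155}{308} \cdot 159 = \frac{3840645}{308}$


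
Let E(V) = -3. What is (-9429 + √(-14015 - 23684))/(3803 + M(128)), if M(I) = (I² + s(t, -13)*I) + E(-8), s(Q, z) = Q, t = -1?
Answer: -9429/20056 + I*√37699/20056 ≈ -0.47013 + 0.009681*I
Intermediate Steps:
M(I) = -3 + I² - I (M(I) = (I² - I) - 3 = -3 + I² - I)
(-9429 + √(-14015 - 23684))/(3803 + M(128)) = (-9429 + √(-14015 - 23684))/(3803 + (-3 + 128² - 1*128)) = (-9429 + √(-37699))/(3803 + (-3 + 16384 - 128)) = (-9429 + I*√37699)/(3803 + 16253) = (-9429 + I*√37699)/20056 = (-9429 + I*√37699)*(1/20056) = -9429/20056 + I*√37699/20056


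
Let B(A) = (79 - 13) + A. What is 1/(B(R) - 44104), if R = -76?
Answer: -1/44114 ≈ -2.2669e-5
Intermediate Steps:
B(A) = 66 + A
1/(B(R) - 44104) = 1/((66 - 76) - 44104) = 1/(-10 - 44104) = 1/(-44114) = -1/44114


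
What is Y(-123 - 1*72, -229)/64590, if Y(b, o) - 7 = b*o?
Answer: 22331/32295 ≈ 0.69147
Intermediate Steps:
Y(b, o) = 7 + b*o
Y(-123 - 1*72, -229)/64590 = (7 + (-123 - 1*72)*(-229))/64590 = (7 + (-123 - 72)*(-229))*(1/64590) = (7 - 195*(-229))*(1/64590) = (7 + 44655)*(1/64590) = 44662*(1/64590) = 22331/32295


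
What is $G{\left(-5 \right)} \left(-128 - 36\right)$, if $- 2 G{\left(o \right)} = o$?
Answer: $-410$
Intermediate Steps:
$G{\left(o \right)} = - \frac{o}{2}$
$G{\left(-5 \right)} \left(-128 - 36\right) = \left(- \frac{1}{2}\right) \left(-5\right) \left(-128 - 36\right) = \frac{5 \left(-128 - 36\right)}{2} = \frac{5}{2} \left(-164\right) = -410$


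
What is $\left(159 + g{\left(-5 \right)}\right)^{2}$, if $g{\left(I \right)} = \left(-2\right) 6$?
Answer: $21609$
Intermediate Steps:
$g{\left(I \right)} = -12$
$\left(159 + g{\left(-5 \right)}\right)^{2} = \left(159 - 12\right)^{2} = 147^{2} = 21609$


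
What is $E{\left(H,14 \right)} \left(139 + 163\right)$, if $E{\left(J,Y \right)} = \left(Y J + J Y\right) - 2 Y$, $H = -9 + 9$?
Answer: $-8456$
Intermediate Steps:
$H = 0$
$E{\left(J,Y \right)} = - 2 Y + 2 J Y$ ($E{\left(J,Y \right)} = \left(J Y + J Y\right) - 2 Y = 2 J Y - 2 Y = - 2 Y + 2 J Y$)
$E{\left(H,14 \right)} \left(139 + 163\right) = 2 \cdot 14 \left(-1 + 0\right) \left(139 + 163\right) = 2 \cdot 14 \left(-1\right) 302 = \left(-28\right) 302 = -8456$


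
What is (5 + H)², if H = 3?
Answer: 64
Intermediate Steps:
(5 + H)² = (5 + 3)² = 8² = 64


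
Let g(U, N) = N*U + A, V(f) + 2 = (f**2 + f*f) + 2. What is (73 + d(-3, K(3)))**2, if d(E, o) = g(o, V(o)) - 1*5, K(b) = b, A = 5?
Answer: 16129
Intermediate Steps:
V(f) = 2*f**2 (V(f) = -2 + ((f**2 + f*f) + 2) = -2 + ((f**2 + f**2) + 2) = -2 + (2*f**2 + 2) = -2 + (2 + 2*f**2) = 2*f**2)
g(U, N) = 5 + N*U (g(U, N) = N*U + 5 = 5 + N*U)
d(E, o) = 2*o**3 (d(E, o) = (5 + (2*o**2)*o) - 1*5 = (5 + 2*o**3) - 5 = 2*o**3)
(73 + d(-3, K(3)))**2 = (73 + 2*3**3)**2 = (73 + 2*27)**2 = (73 + 54)**2 = 127**2 = 16129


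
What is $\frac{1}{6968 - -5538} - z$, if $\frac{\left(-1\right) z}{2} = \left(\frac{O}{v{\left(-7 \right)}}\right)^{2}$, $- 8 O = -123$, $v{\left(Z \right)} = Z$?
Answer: $\frac{94602421}{9804704} \approx 9.6487$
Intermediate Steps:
$O = \frac{123}{8}$ ($O = \left(- \frac{1}{8}\right) \left(-123\right) = \frac{123}{8} \approx 15.375$)
$z = - \frac{15129}{1568}$ ($z = - 2 \left(\frac{123}{8 \left(-7\right)}\right)^{2} = - 2 \left(\frac{123}{8} \left(- \frac{1}{7}\right)\right)^{2} = - 2 \left(- \frac{123}{56}\right)^{2} = \left(-2\right) \frac{15129}{3136} = - \frac{15129}{1568} \approx -9.6486$)
$\frac{1}{6968 - -5538} - z = \frac{1}{6968 - -5538} - - \frac{15129}{1568} = \frac{1}{6968 + \left(-10244 + 15782\right)} + \frac{15129}{1568} = \frac{1}{6968 + 5538} + \frac{15129}{1568} = \frac{1}{12506} + \frac{15129}{1568} = \frac{94602421}{9804704}$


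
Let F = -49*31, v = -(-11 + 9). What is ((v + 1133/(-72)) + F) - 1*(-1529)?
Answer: -269/72 ≈ -3.7361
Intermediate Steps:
v = 2 (v = -1*(-2) = 2)
F = -1519
((v + 1133/(-72)) + F) - 1*(-1529) = ((2 + 1133/(-72)) - 1519) - 1*(-1529) = ((2 + 1133*(-1/72)) - 1519) + 1529 = ((2 - 1133/72) - 1519) + 1529 = (-989/72 - 1519) + 1529 = -110357/72 + 1529 = -269/72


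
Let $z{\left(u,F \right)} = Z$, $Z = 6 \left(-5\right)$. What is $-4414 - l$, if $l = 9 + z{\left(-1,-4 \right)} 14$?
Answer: $-4003$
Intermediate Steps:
$Z = -30$
$z{\left(u,F \right)} = -30$
$l = -411$ ($l = 9 - 420 = -411$)
$-4414 - l = -4414 - -411 = -4414 + 411 = -4003$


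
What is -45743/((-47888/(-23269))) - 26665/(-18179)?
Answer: -19348339174673/870555952 ≈ -22225.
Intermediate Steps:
-45743/((-47888/(-23269))) - 26665/(-18179) = -45743/((-47888*(-1/23269))) - 26665*(-1/18179) = -45743/47888/23269 + 26665/18179 = -45743*23269/47888 + 26665/18179 = -1064393867/47888 + 26665/18179 = -19348339174673/870555952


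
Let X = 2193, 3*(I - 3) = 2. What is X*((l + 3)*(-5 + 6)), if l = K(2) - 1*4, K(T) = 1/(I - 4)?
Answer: -8772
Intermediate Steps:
I = 11/3 (I = 3 + (1/3)*2 = 3 + 2/3 = 11/3 ≈ 3.6667)
K(T) = -3 (K(T) = 1/(11/3 - 4) = 1/(-1/3) = -3)
l = -7 (l = -3 - 1*4 = -3 - 4 = -7)
X*((l + 3)*(-5 + 6)) = 2193*((-7 + 3)*(-5 + 6)) = 2193*(-4*1) = 2193*(-4) = -8772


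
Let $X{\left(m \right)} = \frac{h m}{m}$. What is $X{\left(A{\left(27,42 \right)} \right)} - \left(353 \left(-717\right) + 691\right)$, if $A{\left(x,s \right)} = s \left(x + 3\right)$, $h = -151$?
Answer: $252259$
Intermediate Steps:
$A{\left(x,s \right)} = s \left(3 + x\right)$
$X{\left(m \right)} = -151$ ($X{\left(m \right)} = \frac{\left(-151\right) m}{m} = -151$)
$X{\left(A{\left(27,42 \right)} \right)} - \left(353 \left(-717\right) + 691\right) = -151 - \left(353 \left(-717\right) + 691\right) = -151 - \left(-253101 + 691\right) = -151 - -252410 = -151 + 252410 = 252259$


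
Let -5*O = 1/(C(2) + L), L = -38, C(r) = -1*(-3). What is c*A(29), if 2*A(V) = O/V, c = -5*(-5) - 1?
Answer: 12/5075 ≈ 0.0023645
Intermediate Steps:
C(r) = 3
c = 24 (c = 25 - 1 = 24)
O = 1/175 (O = -1/(5*(3 - 38)) = -⅕/(-35) = -⅕*(-1/35) = 1/175 ≈ 0.0057143)
A(V) = 1/(350*V) (A(V) = (1/(175*V))/2 = 1/(350*V))
c*A(29) = 24*((1/350)/29) = 24*((1/350)*(1/29)) = 24*(1/10150) = 12/5075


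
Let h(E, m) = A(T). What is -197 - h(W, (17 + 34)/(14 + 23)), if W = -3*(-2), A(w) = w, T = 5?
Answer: -202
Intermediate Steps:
W = 6
h(E, m) = 5
-197 - h(W, (17 + 34)/(14 + 23)) = -197 - 1*5 = -197 - 5 = -202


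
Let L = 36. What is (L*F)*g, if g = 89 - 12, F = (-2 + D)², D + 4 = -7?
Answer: 468468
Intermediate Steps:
D = -11 (D = -4 - 7 = -11)
F = 169 (F = (-2 - 11)² = (-13)² = 169)
g = 77
(L*F)*g = (36*169)*77 = 6084*77 = 468468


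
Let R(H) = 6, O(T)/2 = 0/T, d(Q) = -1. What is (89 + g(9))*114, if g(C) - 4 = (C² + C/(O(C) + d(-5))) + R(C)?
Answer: 19494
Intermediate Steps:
O(T) = 0 (O(T) = 2*(0/T) = 2*0 = 0)
g(C) = 10 + C² - C (g(C) = 4 + ((C² + C/(0 - 1)) + 6) = 4 + ((C² + C/(-1)) + 6) = 4 + ((C² - C) + 6) = 4 + (6 + C² - C) = 10 + C² - C)
(89 + g(9))*114 = (89 + (10 + 9² - 1*9))*114 = (89 + (10 + 81 - 9))*114 = (89 + 82)*114 = 171*114 = 19494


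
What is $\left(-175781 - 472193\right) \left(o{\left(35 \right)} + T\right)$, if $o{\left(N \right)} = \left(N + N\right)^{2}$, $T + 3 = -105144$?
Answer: $64957449578$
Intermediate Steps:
$T = -105147$ ($T = -3 - 105144 = -105147$)
$o{\left(N \right)} = 4 N^{2}$ ($o{\left(N \right)} = \left(2 N\right)^{2} = 4 N^{2}$)
$\left(-175781 - 472193\right) \left(o{\left(35 \right)} + T\right) = \left(-175781 - 472193\right) \left(4 \cdot 35^{2} - 105147\right) = - 647974 \left(4 \cdot 1225 - 105147\right) = - 647974 \left(4900 - 105147\right) = \left(-647974\right) \left(-100247\right) = 64957449578$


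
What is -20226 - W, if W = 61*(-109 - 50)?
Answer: -10527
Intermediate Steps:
W = -9699 (W = 61*(-159) = -9699)
-20226 - W = -20226 - 1*(-9699) = -20226 + 9699 = -10527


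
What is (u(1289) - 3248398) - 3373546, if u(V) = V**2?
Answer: -4960423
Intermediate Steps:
(u(1289) - 3248398) - 3373546 = (1289**2 - 3248398) - 3373546 = (1661521 - 3248398) - 3373546 = -1586877 - 3373546 = -4960423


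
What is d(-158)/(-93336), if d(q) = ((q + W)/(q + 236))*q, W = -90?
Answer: -2449/455013 ≈ -0.0053823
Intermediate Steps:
d(q) = q*(-90 + q)/(236 + q) (d(q) = ((q - 90)/(q + 236))*q = ((-90 + q)/(236 + q))*q = q*(-90 + q)/(236 + q))
d(-158)/(-93336) = -158*(-90 - 158)/(236 - 158)/(-93336) = -158*(-248)/78*(-1/93336) = -158*1/78*(-248)*(-1/93336) = (19592/39)*(-1/93336) = -2449/455013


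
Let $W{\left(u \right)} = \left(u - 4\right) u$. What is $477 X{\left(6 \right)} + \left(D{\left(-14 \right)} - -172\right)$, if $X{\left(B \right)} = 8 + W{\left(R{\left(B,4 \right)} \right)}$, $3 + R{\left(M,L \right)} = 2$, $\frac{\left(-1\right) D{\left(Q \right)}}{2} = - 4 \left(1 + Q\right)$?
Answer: $6269$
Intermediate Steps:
$D{\left(Q \right)} = 8 + 8 Q$ ($D{\left(Q \right)} = - 2 \left(- 4 \left(1 + Q\right)\right) = - 2 \left(-4 - 4 Q\right) = 8 + 8 Q$)
$R{\left(M,L \right)} = -1$ ($R{\left(M,L \right)} = -3 + 2 = -1$)
$W{\left(u \right)} = u \left(-4 + u\right)$ ($W{\left(u \right)} = \left(-4 + u\right) u = u \left(-4 + u\right)$)
$X{\left(B \right)} = 13$ ($X{\left(B \right)} = 8 - \left(-4 - 1\right) = 8 - -5 = 8 + 5 = 13$)
$477 X{\left(6 \right)} + \left(D{\left(-14 \right)} - -172\right) = 477 \cdot 13 + \left(\left(8 + 8 \left(-14\right)\right) - -172\right) = 6201 + \left(\left(8 - 112\right) + 172\right) = 6201 + \left(-104 + 172\right) = 6201 + 68 = 6269$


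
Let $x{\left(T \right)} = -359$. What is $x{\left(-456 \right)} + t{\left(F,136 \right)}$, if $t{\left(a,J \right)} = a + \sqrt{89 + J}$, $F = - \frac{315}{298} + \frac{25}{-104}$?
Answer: $- \frac{5350729}{15496} \approx -345.3$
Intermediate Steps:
$F = - \frac{20105}{15496}$ ($F = \left(-315\right) \frac{1}{298} + 25 \left(- \frac{1}{104}\right) = - \frac{315}{298} - \frac{25}{104} = - \frac{20105}{15496} \approx -1.2974$)
$x{\left(-456 \right)} + t{\left(F,136 \right)} = -359 - \left(\frac{20105}{15496} - \sqrt{89 + 136}\right) = -359 - \left(\frac{20105}{15496} - \sqrt{225}\right) = -359 + \left(- \frac{20105}{15496} + 15\right) = -359 + \frac{212335}{15496} = - \frac{5350729}{15496}$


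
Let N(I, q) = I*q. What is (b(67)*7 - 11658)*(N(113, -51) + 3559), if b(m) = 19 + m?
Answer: 24367424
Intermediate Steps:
(b(67)*7 - 11658)*(N(113, -51) + 3559) = ((19 + 67)*7 - 11658)*(113*(-51) + 3559) = (86*7 - 11658)*(-5763 + 3559) = (602 - 11658)*(-2204) = -11056*(-2204) = 24367424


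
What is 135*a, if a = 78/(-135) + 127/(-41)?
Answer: -20343/41 ≈ -496.17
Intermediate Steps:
a = -6781/1845 (a = 78*(-1/135) + 127*(-1/41) = -26/45 - 127/41 = -6781/1845 ≈ -3.6753)
135*a = 135*(-6781/1845) = -20343/41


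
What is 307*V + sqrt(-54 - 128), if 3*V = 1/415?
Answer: 307/1245 + I*sqrt(182) ≈ 0.24659 + 13.491*I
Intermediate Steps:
V = 1/1245 (V = (1/3)/415 = (1/3)*(1/415) = 1/1245 ≈ 0.00080321)
307*V + sqrt(-54 - 128) = 307*(1/1245) + sqrt(-54 - 128) = 307/1245 + sqrt(-182) = 307/1245 + I*sqrt(182)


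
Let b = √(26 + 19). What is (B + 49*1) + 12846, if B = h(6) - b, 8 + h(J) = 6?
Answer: 12893 - 3*√5 ≈ 12886.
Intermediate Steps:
b = 3*√5 (b = √45 = 3*√5 ≈ 6.7082)
h(J) = -2 (h(J) = -8 + 6 = -2)
B = -2 - 3*√5 ≈ -8.7082
(B + 49*1) + 12846 = ((-2 - 3*√5) + 49*1) + 12846 = ((-2 - 3*√5) + 49) + 12846 = (47 - 3*√5) + 12846 = 12893 - 3*√5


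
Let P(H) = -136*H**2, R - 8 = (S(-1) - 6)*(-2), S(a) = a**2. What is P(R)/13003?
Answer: -44064/13003 ≈ -3.3888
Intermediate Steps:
R = 18 (R = 8 + ((-1)**2 - 6)*(-2) = 8 + (1 - 6)*(-2) = 8 - 5*(-2) = 8 + 10 = 18)
P(R)/13003 = -136*18**2/13003 = -136*324*(1/13003) = -44064*1/13003 = -44064/13003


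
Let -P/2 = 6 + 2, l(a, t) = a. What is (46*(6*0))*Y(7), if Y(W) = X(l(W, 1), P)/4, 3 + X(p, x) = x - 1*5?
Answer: 0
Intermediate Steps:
P = -16 (P = -2*(6 + 2) = -2*8 = -16)
X(p, x) = -8 + x (X(p, x) = -3 + (x - 1*5) = -3 + (x - 5) = -3 + (-5 + x) = -8 + x)
Y(W) = -6 (Y(W) = (-8 - 16)/4 = -24*1/4 = -6)
(46*(6*0))*Y(7) = (46*(6*0))*(-6) = (46*0)*(-6) = 0*(-6) = 0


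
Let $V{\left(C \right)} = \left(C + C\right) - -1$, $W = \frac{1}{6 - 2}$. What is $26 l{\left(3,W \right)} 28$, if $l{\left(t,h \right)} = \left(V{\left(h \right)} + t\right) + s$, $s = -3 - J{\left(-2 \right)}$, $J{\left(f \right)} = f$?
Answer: $2548$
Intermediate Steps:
$W = \frac{1}{4} \approx 0.25$
$V{\left(C \right)} = 1 + 2 C$ ($V{\left(C \right)} = 2 C + 1 = 1 + 2 C$)
$s = -1$ ($s = -3 - -2 = -3 + 2 = -1$)
$l{\left(t,h \right)} = t + 2 h$ ($l{\left(t,h \right)} = \left(\left(1 + 2 h\right) + t\right) - 1 = \left(1 + t + 2 h\right) - 1 = t + 2 h$)
$26 l{\left(3,W \right)} 28 = 26 \left(3 + 2 \cdot \frac{1}{4}\right) 28 = 26 \left(3 + \frac{1}{2}\right) 28 = 26 \cdot \frac{7}{2} \cdot 28 = 91 \cdot 28 = 2548$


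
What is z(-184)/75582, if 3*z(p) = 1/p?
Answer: -1/41721264 ≈ -2.3969e-8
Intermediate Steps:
z(p) = 1/(3*p)
z(-184)/75582 = ((⅓)/(-184))/75582 = ((⅓)*(-1/184))*(1/75582) = -1/552*1/75582 = -1/41721264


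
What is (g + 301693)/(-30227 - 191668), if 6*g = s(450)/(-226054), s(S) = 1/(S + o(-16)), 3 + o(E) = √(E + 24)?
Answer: -1816828040189993/1336275810104844 - √2/30066205727358990 ≈ -1.3596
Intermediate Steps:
o(E) = -3 + √(24 + E) (o(E) = -3 + √(E + 24) = -3 + √(24 + E))
s(S) = 1/(-3 + S + 2*√2) (s(S) = 1/(S + (-3 + √(24 - 16))) = 1/(S + (-3 + √8)) = 1/(S + (-3 + 2*√2)) = 1/(-3 + S + 2*√2))
g = -1/(1356324*(447 + 2*√2)) (g = (1/((-3 + 450 + 2*√2)*(-226054)))/6 = (-1/226054/(447 + 2*√2))/6 = (-1/(226054*(447 + 2*√2)))/6 = -1/(1356324*(447 + 2*√2)) ≈ -1.6390e-9)
(g + 301693)/(-30227 - 191668) = ((-149/90331630508 + √2/135497445762) + 301693)/(-30227 - 191668) = (27252420602849895/90331630508 + √2/135497445762)/(-221895) = (27252420602849895/90331630508 + √2/135497445762)*(-1/221895) = -1816828040189993/1336275810104844 - √2/30066205727358990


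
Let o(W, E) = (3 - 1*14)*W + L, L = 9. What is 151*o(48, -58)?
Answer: -78369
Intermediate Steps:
o(W, E) = 9 - 11*W (o(W, E) = (3 - 1*14)*W + 9 = (3 - 14)*W + 9 = -11*W + 9 = 9 - 11*W)
151*o(48, -58) = 151*(9 - 11*48) = 151*(9 - 528) = 151*(-519) = -78369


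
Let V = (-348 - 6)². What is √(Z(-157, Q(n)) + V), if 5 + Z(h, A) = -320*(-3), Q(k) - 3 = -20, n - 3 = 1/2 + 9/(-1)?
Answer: √126271 ≈ 355.35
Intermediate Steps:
n = -11/2 (n = 3 + (1/2 + 9/(-1)) = 3 + (1*(½) + 9*(-1)) = 3 + (½ - 9) = 3 - 17/2 = -11/2 ≈ -5.5000)
Q(k) = -17 (Q(k) = 3 - 20 = -17)
Z(h, A) = 955 (Z(h, A) = -5 - 320*(-3) = -5 + 960 = 955)
V = 125316 (V = (-354)² = 125316)
√(Z(-157, Q(n)) + V) = √(955 + 125316) = √126271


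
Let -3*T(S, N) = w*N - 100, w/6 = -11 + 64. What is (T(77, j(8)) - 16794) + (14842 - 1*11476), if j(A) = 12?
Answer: -44000/3 ≈ -14667.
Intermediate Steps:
w = 318 (w = 6*(-11 + 64) = 6*53 = 318)
T(S, N) = 100/3 - 106*N (T(S, N) = -(318*N - 100)/3 = -(-100 + 318*N)/3 = 100/3 - 106*N)
(T(77, j(8)) - 16794) + (14842 - 1*11476) = ((100/3 - 106*12) - 16794) + (14842 - 1*11476) = ((100/3 - 1272) - 16794) + (14842 - 11476) = (-3716/3 - 16794) + 3366 = -54098/3 + 3366 = -44000/3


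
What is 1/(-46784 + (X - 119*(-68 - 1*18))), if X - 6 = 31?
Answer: -1/36513 ≈ -2.7388e-5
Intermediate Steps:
X = 37 (X = 6 + 31 = 37)
1/(-46784 + (X - 119*(-68 - 1*18))) = 1/(-46784 + (37 - 119*(-68 - 1*18))) = 1/(-46784 + (37 - 119*(-68 - 18))) = 1/(-46784 + (37 - 119*(-86))) = 1/(-46784 + (37 + 10234)) = 1/(-46784 + 10271) = 1/(-36513) = -1/36513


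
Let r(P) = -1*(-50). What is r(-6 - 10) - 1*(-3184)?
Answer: 3234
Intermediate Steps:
r(P) = 50
r(-6 - 10) - 1*(-3184) = 50 - 1*(-3184) = 50 + 3184 = 3234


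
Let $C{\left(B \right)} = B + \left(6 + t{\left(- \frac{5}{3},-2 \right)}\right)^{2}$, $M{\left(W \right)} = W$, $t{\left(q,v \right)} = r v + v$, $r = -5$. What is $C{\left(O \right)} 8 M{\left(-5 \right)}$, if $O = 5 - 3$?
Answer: $-7920$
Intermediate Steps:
$O = 2$
$t{\left(q,v \right)} = - 4 v$ ($t{\left(q,v \right)} = - 5 v + v = - 4 v$)
$C{\left(B \right)} = 196 + B$ ($C{\left(B \right)} = B + \left(6 - -8\right)^{2} = B + \left(6 + 8\right)^{2} = B + 14^{2} = B + 196 = 196 + B$)
$C{\left(O \right)} 8 M{\left(-5 \right)} = \left(196 + 2\right) 8 \left(-5\right) = 198 \cdot 8 \left(-5\right) = 1584 \left(-5\right) = -7920$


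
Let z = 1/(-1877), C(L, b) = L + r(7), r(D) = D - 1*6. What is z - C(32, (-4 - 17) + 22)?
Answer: -61942/1877 ≈ -33.001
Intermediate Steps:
r(D) = -6 + D (r(D) = D - 6 = -6 + D)
C(L, b) = 1 + L (C(L, b) = L + (-6 + 7) = L + 1 = 1 + L)
z = -1/1877 ≈ -0.00053276
z - C(32, (-4 - 17) + 22) = -1/1877 - (1 + 32) = -1/1877 - 1*33 = -1/1877 - 33 = -61942/1877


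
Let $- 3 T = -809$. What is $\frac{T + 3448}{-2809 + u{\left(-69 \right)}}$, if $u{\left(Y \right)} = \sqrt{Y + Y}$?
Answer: $- \frac{31328777}{23671857} - \frac{11153 i \sqrt{138}}{23671857} \approx -1.3235 - 0.0055348 i$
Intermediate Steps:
$T = \frac{809}{3}$ ($T = \left(- \frac{1}{3}\right) \left(-809\right) = \frac{809}{3} \approx 269.67$)
$u{\left(Y \right)} = \sqrt{2} \sqrt{Y}$ ($u{\left(Y \right)} = \sqrt{2 Y} = \sqrt{2} \sqrt{Y}$)
$\frac{T + 3448}{-2809 + u{\left(-69 \right)}} = \frac{\frac{809}{3} + 3448}{-2809 + \sqrt{2} \sqrt{-69}} = \frac{11153}{3 \left(-2809 + \sqrt{2} i \sqrt{69}\right)} = \frac{11153}{3 \left(-2809 + i \sqrt{138}\right)}$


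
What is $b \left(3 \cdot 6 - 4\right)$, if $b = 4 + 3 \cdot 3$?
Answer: $182$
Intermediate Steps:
$b = 13$ ($b = 4 + 9 = 13$)
$b \left(3 \cdot 6 - 4\right) = 13 \left(3 \cdot 6 - 4\right) = 13 \left(18 - 4\right) = 13 \cdot 14 = 182$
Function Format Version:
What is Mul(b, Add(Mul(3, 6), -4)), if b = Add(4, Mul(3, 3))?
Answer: 182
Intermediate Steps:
b = 13 (b = Add(4, 9) = 13)
Mul(b, Add(Mul(3, 6), -4)) = Mul(13, Add(Mul(3, 6), -4)) = Mul(13, Add(18, -4)) = Mul(13, 14) = 182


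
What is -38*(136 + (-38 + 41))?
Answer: -5282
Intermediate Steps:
-38*(136 + (-38 + 41)) = -38*(136 + 3) = -38*139 = -5282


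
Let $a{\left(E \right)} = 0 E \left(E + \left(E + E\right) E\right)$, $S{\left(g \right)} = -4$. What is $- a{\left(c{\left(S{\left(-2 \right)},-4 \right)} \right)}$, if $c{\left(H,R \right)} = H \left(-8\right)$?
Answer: $0$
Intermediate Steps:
$c{\left(H,R \right)} = - 8 H$
$a{\left(E \right)} = 0$ ($a{\left(E \right)} = 0 E \left(E + 2 E E\right) = 0 E \left(E + 2 E^{2}\right) = 0$)
$- a{\left(c{\left(S{\left(-2 \right)},-4 \right)} \right)} = \left(-1\right) 0 = 0$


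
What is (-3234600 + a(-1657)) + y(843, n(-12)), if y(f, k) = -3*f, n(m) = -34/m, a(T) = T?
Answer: -3238786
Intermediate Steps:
(-3234600 + a(-1657)) + y(843, n(-12)) = (-3234600 - 1657) - 3*843 = -3236257 - 2529 = -3238786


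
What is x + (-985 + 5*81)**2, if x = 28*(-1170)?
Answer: 303640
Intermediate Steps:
x = -32760
x + (-985 + 5*81)**2 = -32760 + (-985 + 5*81)**2 = -32760 + (-985 + 405)**2 = -32760 + (-580)**2 = -32760 + 336400 = 303640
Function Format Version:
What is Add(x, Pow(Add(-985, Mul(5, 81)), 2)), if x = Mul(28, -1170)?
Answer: 303640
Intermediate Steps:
x = -32760
Add(x, Pow(Add(-985, Mul(5, 81)), 2)) = Add(-32760, Pow(Add(-985, Mul(5, 81)), 2)) = Add(-32760, Pow(Add(-985, 405), 2)) = Add(-32760, Pow(-580, 2)) = Add(-32760, 336400) = 303640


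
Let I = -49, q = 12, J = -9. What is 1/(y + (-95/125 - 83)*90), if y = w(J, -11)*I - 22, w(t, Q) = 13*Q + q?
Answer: -5/5707 ≈ -0.00087612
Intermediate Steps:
w(t, Q) = 12 + 13*Q (w(t, Q) = 13*Q + 12 = 12 + 13*Q)
y = 6397 (y = (12 + 13*(-11))*(-49) - 22 = (12 - 143)*(-49) - 22 = -131*(-49) - 22 = 6419 - 22 = 6397)
1/(y + (-95/125 - 83)*90) = 1/(6397 + (-95/125 - 83)*90) = 1/(6397 + (-95*1/125 - 83)*90) = 1/(6397 + (-19/25 - 83)*90) = 1/(6397 - 2094/25*90) = 1/(6397 - 37692/5) = 1/(-5707/5) = -5/5707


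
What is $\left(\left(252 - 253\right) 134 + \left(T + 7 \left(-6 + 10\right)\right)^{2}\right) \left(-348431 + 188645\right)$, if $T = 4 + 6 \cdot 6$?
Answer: $-717439140$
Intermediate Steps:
$T = 40$ ($T = 4 + 36 = 40$)
$\left(\left(252 - 253\right) 134 + \left(T + 7 \left(-6 + 10\right)\right)^{2}\right) \left(-348431 + 188645\right) = \left(\left(252 - 253\right) 134 + \left(40 + 7 \left(-6 + 10\right)\right)^{2}\right) \left(-348431 + 188645\right) = \left(\left(-1\right) 134 + \left(40 + 7 \cdot 4\right)^{2}\right) \left(-159786\right) = \left(-134 + \left(40 + 28\right)^{2}\right) \left(-159786\right) = \left(-134 + 68^{2}\right) \left(-159786\right) = \left(-134 + 4624\right) \left(-159786\right) = 4490 \left(-159786\right) = -717439140$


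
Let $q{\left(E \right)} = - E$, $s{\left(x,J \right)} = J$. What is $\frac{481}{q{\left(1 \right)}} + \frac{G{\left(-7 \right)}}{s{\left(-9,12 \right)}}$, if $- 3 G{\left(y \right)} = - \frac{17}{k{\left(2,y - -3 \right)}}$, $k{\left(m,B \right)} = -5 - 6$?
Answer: $- \frac{190493}{396} \approx -481.04$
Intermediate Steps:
$k{\left(m,B \right)} = -11$ ($k{\left(m,B \right)} = -5 - 6 = -11$)
$G{\left(y \right)} = - \frac{17}{33}$ ($G{\left(y \right)} = - \frac{\left(-17\right) \frac{1}{-11}}{3} = - \frac{\left(-17\right) \left(- \frac{1}{11}\right)}{3} = \left(- \frac{1}{3}\right) \frac{17}{11} = - \frac{17}{33}$)
$\frac{481}{q{\left(1 \right)}} + \frac{G{\left(-7 \right)}}{s{\left(-9,12 \right)}} = \frac{481}{\left(-1\right) 1} - \frac{17}{33 \cdot 12} = \frac{481}{-1} - \frac{17}{396} = 481 \left(-1\right) - \frac{17}{396} = -481 - \frac{17}{396} = - \frac{190493}{396}$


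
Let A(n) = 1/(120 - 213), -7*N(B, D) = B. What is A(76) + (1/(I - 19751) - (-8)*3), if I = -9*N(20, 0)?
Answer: 308049136/12841161 ≈ 23.989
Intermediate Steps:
N(B, D) = -B/7
I = 180/7 (I = -(-9)*20/7 = -9*(-20/7) = 180/7 ≈ 25.714)
A(n) = -1/93 (A(n) = 1/(-93) = -1/93)
A(76) + (1/(I - 19751) - (-8)*3) = -1/93 + (1/(180/7 - 19751) - (-8)*3) = -1/93 + (1/(-138077/7) - 1*(-24)) = -1/93 + (-7/138077 + 24) = -1/93 + 3313841/138077 = 308049136/12841161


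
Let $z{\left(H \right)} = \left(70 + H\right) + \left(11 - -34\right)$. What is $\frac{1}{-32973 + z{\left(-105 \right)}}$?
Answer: $- \frac{1}{32963} \approx -3.0337 \cdot 10^{-5}$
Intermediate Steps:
$z{\left(H \right)} = 115 + H$ ($z{\left(H \right)} = \left(70 + H\right) + \left(11 + 34\right) = \left(70 + H\right) + 45 = 115 + H$)
$\frac{1}{-32973 + z{\left(-105 \right)}} = \frac{1}{-32973 + \left(115 - 105\right)} = \frac{1}{-32973 + 10} = \frac{1}{-32963} = - \frac{1}{32963}$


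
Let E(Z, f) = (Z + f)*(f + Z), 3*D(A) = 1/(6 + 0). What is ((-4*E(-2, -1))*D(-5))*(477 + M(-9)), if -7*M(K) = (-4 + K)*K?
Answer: -6444/7 ≈ -920.57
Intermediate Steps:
M(K) = -K*(-4 + K)/7 (M(K) = -(-4 + K)*K/7 = -K*(-4 + K)/7)
D(A) = 1/18 (D(A) = 1/(3*(6 + 0)) = (1/3)/6 = (1/3)*(1/6) = 1/18)
E(Z, f) = (Z + f)**2 (E(Z, f) = (Z + f)*(Z + f) = (Z + f)**2)
((-4*E(-2, -1))*D(-5))*(477 + M(-9)) = (-4*(-2 - 1)**2*(1/18))*(477 + (1/7)*(-9)*(4 - 1*(-9))) = (-4*(-3)**2*(1/18))*(477 + (1/7)*(-9)*(4 + 9)) = (-4*9*(1/18))*(477 + (1/7)*(-9)*13) = (-36*1/18)*(477 - 117/7) = -2*3222/7 = -6444/7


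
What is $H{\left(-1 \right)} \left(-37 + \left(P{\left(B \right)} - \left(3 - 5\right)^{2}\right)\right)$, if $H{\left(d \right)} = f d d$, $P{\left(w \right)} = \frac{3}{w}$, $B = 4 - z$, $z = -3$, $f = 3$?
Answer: $- \frac{852}{7} \approx -121.71$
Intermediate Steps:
$B = 7$ ($B = 4 - -3 = 4 + 3 = 7$)
$H{\left(d \right)} = 3 d^{2}$ ($H{\left(d \right)} = 3 d d = 3 d^{2}$)
$H{\left(-1 \right)} \left(-37 + \left(P{\left(B \right)} - \left(3 - 5\right)^{2}\right)\right) = 3 \left(-1\right)^{2} \left(-37 + \left(\frac{3}{7} - \left(3 - 5\right)^{2}\right)\right) = 3 \cdot 1 \left(-37 + \left(3 \cdot \frac{1}{7} - \left(-2\right)^{2}\right)\right) = 3 \left(-37 + \left(\frac{3}{7} - 4\right)\right) = 3 \left(-37 - \frac{25}{7}\right) = 3 \left(- \frac{284}{7}\right) = - \frac{852}{7}$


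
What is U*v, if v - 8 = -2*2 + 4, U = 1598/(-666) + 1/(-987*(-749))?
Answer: -1575122144/82058193 ≈ -19.195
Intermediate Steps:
U = -196890268/82058193 (U = 1598*(-1/666) - 1/987*(-1/749) = -799/333 + 1/739263 = -196890268/82058193 ≈ -2.3994)
v = 8 (v = 8 + (-2*2 + 4) = 8 + (-4 + 4) = 8 + 0 = 8)
U*v = -196890268/82058193*8 = -1575122144/82058193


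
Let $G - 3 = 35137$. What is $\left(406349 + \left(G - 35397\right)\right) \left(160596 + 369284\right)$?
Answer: $215180028960$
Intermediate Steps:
$G = 35140$ ($G = 3 + 35137 = 35140$)
$\left(406349 + \left(G - 35397\right)\right) \left(160596 + 369284\right) = \left(406349 + \left(35140 - 35397\right)\right) \left(160596 + 369284\right) = \left(406349 + \left(35140 - 35397\right)\right) 529880 = \left(406349 - 257\right) 529880 = 406092 \cdot 529880 = 215180028960$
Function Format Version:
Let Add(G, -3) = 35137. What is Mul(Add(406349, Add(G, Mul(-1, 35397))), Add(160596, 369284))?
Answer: 215180028960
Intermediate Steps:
G = 35140 (G = Add(3, 35137) = 35140)
Mul(Add(406349, Add(G, Mul(-1, 35397))), Add(160596, 369284)) = Mul(Add(406349, Add(35140, Mul(-1, 35397))), Add(160596, 369284)) = Mul(Add(406349, Add(35140, -35397)), 529880) = Mul(Add(406349, -257), 529880) = Mul(406092, 529880) = 215180028960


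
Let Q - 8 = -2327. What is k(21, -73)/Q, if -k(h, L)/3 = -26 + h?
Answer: -5/773 ≈ -0.0064683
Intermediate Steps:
k(h, L) = 78 - 3*h (k(h, L) = -3*(-26 + h) = 78 - 3*h)
Q = -2319 (Q = 8 - 2327 = -2319)
k(21, -73)/Q = (78 - 3*21)/(-2319) = (78 - 63)*(-1/2319) = 15*(-1/2319) = -5/773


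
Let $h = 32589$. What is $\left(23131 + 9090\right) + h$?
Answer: $64810$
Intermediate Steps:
$\left(23131 + 9090\right) + h = \left(23131 + 9090\right) + 32589 = 32221 + 32589 = 64810$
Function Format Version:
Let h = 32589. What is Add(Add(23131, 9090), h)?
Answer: 64810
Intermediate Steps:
Add(Add(23131, 9090), h) = Add(Add(23131, 9090), 32589) = Add(32221, 32589) = 64810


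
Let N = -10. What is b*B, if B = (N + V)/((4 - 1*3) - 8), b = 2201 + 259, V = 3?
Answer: 2460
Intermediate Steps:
b = 2460
B = 1 (B = (-10 + 3)/((4 - 1*3) - 8) = -7/((4 - 3) - 8) = -7/(1 - 8) = -7/(-7) = -7*(-⅐) = 1)
b*B = 2460*1 = 2460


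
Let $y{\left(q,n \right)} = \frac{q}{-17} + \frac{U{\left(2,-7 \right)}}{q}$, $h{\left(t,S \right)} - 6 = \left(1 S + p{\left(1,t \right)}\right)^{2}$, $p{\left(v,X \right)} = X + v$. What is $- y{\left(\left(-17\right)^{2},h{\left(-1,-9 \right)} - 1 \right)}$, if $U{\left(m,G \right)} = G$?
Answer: $\frac{4920}{289} \approx 17.024$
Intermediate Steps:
$h{\left(t,S \right)} = 6 + \left(1 + S + t\right)^{2}$ ($h{\left(t,S \right)} = 6 + \left(1 S + \left(t + 1\right)\right)^{2} = 6 + \left(S + \left(1 + t\right)\right)^{2} = 6 + \left(1 + S + t\right)^{2}$)
$y{\left(q,n \right)} = - \frac{7}{q} - \frac{q}{17}$ ($y{\left(q,n \right)} = \frac{q}{-17} - \frac{7}{q} = q \left(- \frac{1}{17}\right) - \frac{7}{q} = - \frac{q}{17} - \frac{7}{q} = - \frac{7}{q} - \frac{q}{17}$)
$- y{\left(\left(-17\right)^{2},h{\left(-1,-9 \right)} - 1 \right)} = - (- \frac{7}{\left(-17\right)^{2}} - \frac{\left(-17\right)^{2}}{17}) = - (- \frac{7}{289} - 17) = \left(-1\right) \left(- \frac{4920}{289}\right) = \frac{4920}{289}$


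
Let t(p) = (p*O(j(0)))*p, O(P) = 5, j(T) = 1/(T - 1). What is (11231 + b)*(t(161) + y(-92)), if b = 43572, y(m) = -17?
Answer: 7101811164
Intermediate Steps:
j(T) = 1/(-1 + T)
t(p) = 5*p² (t(p) = (p*5)*p = (5*p)*p = 5*p²)
(11231 + b)*(t(161) + y(-92)) = (11231 + 43572)*(5*161² - 17) = 54803*(5*25921 - 17) = 54803*(129605 - 17) = 54803*129588 = 7101811164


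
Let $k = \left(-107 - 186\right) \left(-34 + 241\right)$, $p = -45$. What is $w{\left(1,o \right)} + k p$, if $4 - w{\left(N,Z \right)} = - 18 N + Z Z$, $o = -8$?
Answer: $2729253$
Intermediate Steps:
$k = -60651$ ($k = \left(-293\right) 207 = -60651$)
$w{\left(N,Z \right)} = 4 - Z^{2} + 18 N$ ($w{\left(N,Z \right)} = 4 - \left(- 18 N + Z Z\right) = 4 - \left(- 18 N + Z^{2}\right) = 4 - \left(Z^{2} - 18 N\right) = 4 + \left(- Z^{2} + 18 N\right) = 4 - Z^{2} + 18 N$)
$w{\left(1,o \right)} + k p = \left(4 - \left(-8\right)^{2} + 18 \cdot 1\right) - -2729295 = \left(4 - 64 + 18\right) + 2729295 = -42 + 2729295 = 2729253$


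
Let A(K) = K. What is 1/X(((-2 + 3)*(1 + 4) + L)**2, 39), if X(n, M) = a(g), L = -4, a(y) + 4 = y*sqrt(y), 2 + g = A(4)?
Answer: -1/2 - sqrt(2)/4 ≈ -0.85355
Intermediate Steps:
g = 2 (g = -2 + 4 = 2)
a(y) = -4 + y**(3/2) (a(y) = -4 + y*sqrt(y) = -4 + y**(3/2))
X(n, M) = -4 + 2*sqrt(2) (X(n, M) = -4 + 2**(3/2) = -4 + 2*sqrt(2))
1/X(((-2 + 3)*(1 + 4) + L)**2, 39) = 1/(-4 + 2*sqrt(2))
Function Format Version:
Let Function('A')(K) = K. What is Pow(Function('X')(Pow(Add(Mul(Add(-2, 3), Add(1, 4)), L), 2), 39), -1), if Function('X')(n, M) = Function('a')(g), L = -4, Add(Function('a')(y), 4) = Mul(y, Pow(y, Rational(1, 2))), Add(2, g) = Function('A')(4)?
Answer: Add(Rational(-1, 2), Mul(Rational(-1, 4), Pow(2, Rational(1, 2)))) ≈ -0.85355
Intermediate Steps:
g = 2 (g = Add(-2, 4) = 2)
Function('a')(y) = Add(-4, Pow(y, Rational(3, 2))) (Function('a')(y) = Add(-4, Mul(y, Pow(y, Rational(1, 2)))) = Add(-4, Pow(y, Rational(3, 2))))
Function('X')(n, M) = Add(-4, Mul(2, Pow(2, Rational(1, 2)))) (Function('X')(n, M) = Add(-4, Pow(2, Rational(3, 2))) = Add(-4, Mul(2, Pow(2, Rational(1, 2)))))
Pow(Function('X')(Pow(Add(Mul(Add(-2, 3), Add(1, 4)), L), 2), 39), -1) = Pow(Add(-4, Mul(2, Pow(2, Rational(1, 2)))), -1)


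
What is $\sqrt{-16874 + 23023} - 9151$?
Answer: $-9151 + \sqrt{6149} \approx -9072.6$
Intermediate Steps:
$\sqrt{-16874 + 23023} - 9151 = \sqrt{6149} - 9151 = -9151 + \sqrt{6149}$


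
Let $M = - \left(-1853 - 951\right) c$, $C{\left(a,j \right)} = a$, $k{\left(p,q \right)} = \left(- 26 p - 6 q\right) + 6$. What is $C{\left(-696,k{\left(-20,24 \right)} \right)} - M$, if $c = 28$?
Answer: $-79208$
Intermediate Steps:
$k{\left(p,q \right)} = 6 - 26 p - 6 q$
$M = 78512$ ($M = - \left(-1853 - 951\right) 28 = - \left(-2804\right) 28 = \left(-1\right) \left(-78512\right) = 78512$)
$C{\left(-696,k{\left(-20,24 \right)} \right)} - M = -696 - 78512 = -79208$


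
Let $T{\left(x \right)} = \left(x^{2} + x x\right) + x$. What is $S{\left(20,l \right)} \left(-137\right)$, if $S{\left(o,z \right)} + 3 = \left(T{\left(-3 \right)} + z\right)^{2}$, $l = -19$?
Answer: $-1781$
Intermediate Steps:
$T{\left(x \right)} = x + 2 x^{2}$ ($T{\left(x \right)} = \left(x^{2} + x^{2}\right) + x = 2 x^{2} + x = x + 2 x^{2}$)
$S{\left(o,z \right)} = -3 + \left(15 + z\right)^{2}$ ($S{\left(o,z \right)} = -3 + \left(- 3 \left(1 + 2 \left(-3\right)\right) + z\right)^{2} = -3 + \left(- 3 \left(1 - 6\right) + z\right)^{2} = -3 + \left(\left(-3\right) \left(-5\right) + z\right)^{2} = -3 + \left(15 + z\right)^{2}$)
$S{\left(20,l \right)} \left(-137\right) = \left(-3 + \left(15 - 19\right)^{2}\right) \left(-137\right) = \left(-3 + \left(-4\right)^{2}\right) \left(-137\right) = \left(-3 + 16\right) \left(-137\right) = 13 \left(-137\right) = -1781$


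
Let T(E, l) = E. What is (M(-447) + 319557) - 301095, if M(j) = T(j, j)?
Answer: 18015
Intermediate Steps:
M(j) = j
(M(-447) + 319557) - 301095 = (-447 + 319557) - 301095 = 319110 - 301095 = 18015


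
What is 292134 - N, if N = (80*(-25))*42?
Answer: 376134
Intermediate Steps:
N = -84000 (N = -2000*42 = -84000)
292134 - N = 292134 - 1*(-84000) = 292134 + 84000 = 376134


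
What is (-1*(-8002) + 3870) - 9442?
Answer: 2430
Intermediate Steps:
(-1*(-8002) + 3870) - 9442 = (8002 + 3870) - 9442 = 11872 - 9442 = 2430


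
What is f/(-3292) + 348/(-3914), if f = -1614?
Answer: 1292895/3221222 ≈ 0.40137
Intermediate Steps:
f/(-3292) + 348/(-3914) = -1614/(-3292) + 348/(-3914) = -1614*(-1/3292) + 348*(-1/3914) = 807/1646 - 174/1957 = 1292895/3221222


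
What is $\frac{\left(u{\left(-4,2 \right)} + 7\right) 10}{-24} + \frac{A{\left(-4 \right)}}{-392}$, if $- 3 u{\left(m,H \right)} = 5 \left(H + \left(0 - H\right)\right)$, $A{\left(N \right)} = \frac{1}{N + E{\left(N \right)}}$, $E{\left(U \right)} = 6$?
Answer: $- \frac{6863}{2352} \approx -2.9179$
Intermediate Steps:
$A{\left(N \right)} = \frac{1}{6 + N}$ ($A{\left(N \right)} = \frac{1}{N + 6} = \frac{1}{6 + N}$)
$u{\left(m,H \right)} = 0$ ($u{\left(m,H \right)} = - \frac{5 \left(H + \left(0 - H\right)\right)}{3} = - \frac{5 \left(H - H\right)}{3} = - \frac{5 \cdot 0}{3} = \left(- \frac{1}{3}\right) 0 = 0$)
$\frac{\left(u{\left(-4,2 \right)} + 7\right) 10}{-24} + \frac{A{\left(-4 \right)}}{-392} = \frac{\left(0 + 7\right) 10}{-24} + \frac{1}{\left(6 - 4\right) \left(-392\right)} = 7 \cdot 10 \left(- \frac{1}{24}\right) + \frac{1}{2} \left(- \frac{1}{392}\right) = 70 \left(- \frac{1}{24}\right) + \frac{1}{2} \left(- \frac{1}{392}\right) = - \frac{35}{12} - \frac{1}{784} = - \frac{6863}{2352}$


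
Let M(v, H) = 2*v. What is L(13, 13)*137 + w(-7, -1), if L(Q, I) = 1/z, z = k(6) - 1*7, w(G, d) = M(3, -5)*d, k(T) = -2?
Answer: -191/9 ≈ -21.222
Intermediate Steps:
w(G, d) = 6*d (w(G, d) = (2*3)*d = 6*d)
z = -9 (z = -2 - 1*7 = -2 - 7 = -9)
L(Q, I) = -1/9 (L(Q, I) = 1/(-9) = -1/9)
L(13, 13)*137 + w(-7, -1) = -1/9*137 + 6*(-1) = -137/9 - 6 = -191/9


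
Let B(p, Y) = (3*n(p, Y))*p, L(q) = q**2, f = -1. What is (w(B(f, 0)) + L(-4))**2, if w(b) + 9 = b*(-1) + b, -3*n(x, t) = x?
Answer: 49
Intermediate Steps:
n(x, t) = -x/3
B(p, Y) = -p**2 (B(p, Y) = (3*(-p/3))*p = (-p)*p = -p**2)
w(b) = -9 (w(b) = -9 + (b*(-1) + b) = -9 + (-b + b) = -9 + 0 = -9)
(w(B(f, 0)) + L(-4))**2 = (-9 + (-4)**2)**2 = (-9 + 16)**2 = 7**2 = 49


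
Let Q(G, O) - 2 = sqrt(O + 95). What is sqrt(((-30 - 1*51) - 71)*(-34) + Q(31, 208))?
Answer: sqrt(5170 + sqrt(303)) ≈ 72.024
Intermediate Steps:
Q(G, O) = 2 + sqrt(95 + O) (Q(G, O) = 2 + sqrt(O + 95) = 2 + sqrt(95 + O))
sqrt(((-30 - 1*51) - 71)*(-34) + Q(31, 208)) = sqrt(((-30 - 1*51) - 71)*(-34) + (2 + sqrt(95 + 208))) = sqrt(((-30 - 51) - 71)*(-34) + (2 + sqrt(303))) = sqrt((-81 - 71)*(-34) + (2 + sqrt(303))) = sqrt(-152*(-34) + (2 + sqrt(303))) = sqrt(5168 + (2 + sqrt(303))) = sqrt(5170 + sqrt(303))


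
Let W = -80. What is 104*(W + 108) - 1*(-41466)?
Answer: 44378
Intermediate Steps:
104*(W + 108) - 1*(-41466) = 104*(-80 + 108) - 1*(-41466) = 104*28 + 41466 = 2912 + 41466 = 44378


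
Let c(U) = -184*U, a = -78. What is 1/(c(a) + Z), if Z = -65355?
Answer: -1/51003 ≈ -1.9607e-5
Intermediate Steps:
1/(c(a) + Z) = 1/(-184*(-78) - 65355) = 1/(14352 - 65355) = 1/(-51003) = -1/51003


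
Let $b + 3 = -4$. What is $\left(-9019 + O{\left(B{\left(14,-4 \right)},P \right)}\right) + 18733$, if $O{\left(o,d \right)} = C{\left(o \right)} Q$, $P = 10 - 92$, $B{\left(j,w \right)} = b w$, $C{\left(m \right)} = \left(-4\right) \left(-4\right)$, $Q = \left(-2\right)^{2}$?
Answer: $9778$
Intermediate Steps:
$b = -7$ ($b = -3 - 4 = -7$)
$Q = 4$
$C{\left(m \right)} = 16$
$B{\left(j,w \right)} = - 7 w$
$P = -82$
$O{\left(o,d \right)} = 64$ ($O{\left(o,d \right)} = 16 \cdot 4 = 64$)
$\left(-9019 + O{\left(B{\left(14,-4 \right)},P \right)}\right) + 18733 = \left(-9019 + 64\right) + 18733 = -8955 + 18733 = 9778$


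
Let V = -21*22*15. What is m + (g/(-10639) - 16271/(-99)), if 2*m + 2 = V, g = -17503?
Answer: -3475762660/1053261 ≈ -3300.0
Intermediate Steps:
V = -6930 (V = -462*15 = -6930)
m = -3466 (m = -1 + (1/2)*(-6930) = -1 - 3465 = -3466)
m + (g/(-10639) - 16271/(-99)) = -3466 + (-17503/(-10639) - 16271/(-99)) = -3466 + (-17503*(-1/10639) - 16271*(-1/99)) = -3466 + (17503/10639 + 16271/99) = -3466 + 174839966/1053261 = -3475762660/1053261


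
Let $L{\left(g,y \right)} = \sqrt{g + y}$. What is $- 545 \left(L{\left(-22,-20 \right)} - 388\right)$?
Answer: $211460 - 545 i \sqrt{42} \approx 2.1146 \cdot 10^{5} - 3532.0 i$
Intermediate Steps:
$- 545 \left(L{\left(-22,-20 \right)} - 388\right) = - 545 \left(\sqrt{-22 - 20} - 388\right) = - 545 \left(\sqrt{-42} - 388\right) = - 545 \left(i \sqrt{42} - 388\right) = - 545 \left(-388 + i \sqrt{42}\right) = 211460 - 545 i \sqrt{42}$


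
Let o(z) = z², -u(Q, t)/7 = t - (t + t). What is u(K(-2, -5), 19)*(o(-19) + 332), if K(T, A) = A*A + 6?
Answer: 92169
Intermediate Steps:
K(T, A) = 6 + A² (K(T, A) = A² + 6 = 6 + A²)
u(Q, t) = 7*t (u(Q, t) = -7*(t - (t + t)) = -7*(t - 2*t) = -(-7)*t = 7*t)
u(K(-2, -5), 19)*(o(-19) + 332) = (7*19)*((-19)² + 332) = 133*(361 + 332) = 133*693 = 92169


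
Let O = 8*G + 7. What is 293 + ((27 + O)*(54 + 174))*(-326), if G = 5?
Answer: -5499979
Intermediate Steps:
O = 47 (O = 8*5 + 7 = 40 + 7 = 47)
293 + ((27 + O)*(54 + 174))*(-326) = 293 + ((27 + 47)*(54 + 174))*(-326) = 293 + (74*228)*(-326) = 293 + 16872*(-326) = 293 - 5500272 = -5499979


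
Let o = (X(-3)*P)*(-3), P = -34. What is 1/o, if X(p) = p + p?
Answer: -1/612 ≈ -0.0016340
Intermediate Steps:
X(p) = 2*p
o = -612 (o = ((2*(-3))*(-34))*(-3) = -6*(-34)*(-3) = 204*(-3) = -612)
1/o = 1/(-612) = -1/612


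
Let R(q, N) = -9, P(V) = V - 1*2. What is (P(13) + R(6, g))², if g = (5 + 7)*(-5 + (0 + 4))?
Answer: 4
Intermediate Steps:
g = -12 (g = 12*(-5 + 4) = 12*(-1) = -12)
P(V) = -2 + V (P(V) = V - 2 = -2 + V)
(P(13) + R(6, g))² = ((-2 + 13) - 9)² = (11 - 9)² = 2² = 4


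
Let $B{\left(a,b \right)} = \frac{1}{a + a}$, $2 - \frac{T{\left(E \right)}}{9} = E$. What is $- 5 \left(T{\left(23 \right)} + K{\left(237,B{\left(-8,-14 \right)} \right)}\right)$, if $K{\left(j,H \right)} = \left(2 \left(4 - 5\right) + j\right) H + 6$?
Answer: $\frac{15815}{16} \approx 988.44$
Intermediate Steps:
$T{\left(E \right)} = 18 - 9 E$
$B{\left(a,b \right)} = \frac{1}{2 a}$
$K{\left(j,H \right)} = 6 + H \left(-2 + j\right)$ ($K{\left(j,H \right)} = \left(2 \left(-1\right) + j\right) H + 6 = \left(-2 + j\right) H + 6 = H \left(-2 + j\right) + 6 = 6 + H \left(-2 + j\right)$)
$- 5 \left(T{\left(23 \right)} + K{\left(237,B{\left(-8,-14 \right)} \right)}\right) = - 5 \left(\left(18 - 207\right) + \left(6 - 2 \frac{1}{2 \left(-8\right)} + \frac{1}{2 \left(-8\right)} 237\right)\right) = - 5 \left(\left(18 - 207\right) + \left(6 - 2 \cdot \frac{1}{2} \left(- \frac{1}{8}\right) + \frac{1}{2} \left(- \frac{1}{8}\right) 237\right)\right) = - 5 \left(-189 - \frac{139}{16}\right) = \left(-5\right) \left(- \frac{3163}{16}\right) = \frac{15815}{16}$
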